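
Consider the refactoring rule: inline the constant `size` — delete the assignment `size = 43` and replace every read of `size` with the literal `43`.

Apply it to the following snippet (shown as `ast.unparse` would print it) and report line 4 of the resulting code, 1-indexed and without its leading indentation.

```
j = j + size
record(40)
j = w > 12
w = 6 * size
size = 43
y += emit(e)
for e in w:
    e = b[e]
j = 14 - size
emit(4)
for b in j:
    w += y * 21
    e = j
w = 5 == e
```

Transformed code:
j = j + 43
record(40)
j = w > 12
w = 6 * 43
y += emit(e)
for e in w:
    e = b[e]
j = 14 - 43
emit(4)
for b in j:
    w += y * 21
    e = j
w = 5 == e

w = 6 * 43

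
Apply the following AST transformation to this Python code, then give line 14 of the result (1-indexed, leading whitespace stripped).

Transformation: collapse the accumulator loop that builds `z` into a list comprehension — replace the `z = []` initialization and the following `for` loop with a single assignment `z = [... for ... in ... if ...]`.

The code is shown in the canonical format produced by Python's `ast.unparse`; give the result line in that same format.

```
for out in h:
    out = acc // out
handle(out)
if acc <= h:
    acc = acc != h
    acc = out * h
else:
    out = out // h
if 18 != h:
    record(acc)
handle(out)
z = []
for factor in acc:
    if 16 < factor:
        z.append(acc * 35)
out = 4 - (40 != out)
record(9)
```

record(9)

Transformed code:
for out in h:
    out = acc // out
handle(out)
if acc <= h:
    acc = acc != h
    acc = out * h
else:
    out = out // h
if 18 != h:
    record(acc)
handle(out)
z = [acc * 35 for factor in acc if 16 < factor]
out = 4 - (40 != out)
record(9)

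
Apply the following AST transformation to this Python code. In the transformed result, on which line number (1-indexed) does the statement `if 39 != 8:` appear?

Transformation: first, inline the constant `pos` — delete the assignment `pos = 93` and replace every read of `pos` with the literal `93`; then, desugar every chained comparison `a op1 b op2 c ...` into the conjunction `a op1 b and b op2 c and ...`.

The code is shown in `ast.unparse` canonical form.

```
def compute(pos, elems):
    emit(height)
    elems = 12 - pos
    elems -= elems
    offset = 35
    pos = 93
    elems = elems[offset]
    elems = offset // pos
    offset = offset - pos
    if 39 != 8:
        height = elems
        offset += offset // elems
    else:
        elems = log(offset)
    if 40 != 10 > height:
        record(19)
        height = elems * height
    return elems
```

9

Transformed code:
def compute(pos, elems):
    emit(height)
    elems = 12 - 93
    elems -= elems
    offset = 35
    elems = elems[offset]
    elems = offset // 93
    offset = offset - 93
    if 39 != 8:
        height = elems
        offset += offset // elems
    else:
        elems = log(offset)
    if 40 != 10 and 10 > height:
        record(19)
        height = elems * height
    return elems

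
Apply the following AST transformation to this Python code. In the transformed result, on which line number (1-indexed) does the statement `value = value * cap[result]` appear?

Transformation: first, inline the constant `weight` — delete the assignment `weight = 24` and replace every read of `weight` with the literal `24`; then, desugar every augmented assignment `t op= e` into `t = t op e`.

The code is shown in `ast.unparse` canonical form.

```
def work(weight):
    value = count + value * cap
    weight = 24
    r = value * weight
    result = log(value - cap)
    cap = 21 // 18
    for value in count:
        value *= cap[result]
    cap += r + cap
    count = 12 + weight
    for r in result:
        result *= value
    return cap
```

Transformed code:
def work(weight):
    value = count + value * cap
    r = value * 24
    result = log(value - cap)
    cap = 21 // 18
    for value in count:
        value = value * cap[result]
    cap = cap + (r + cap)
    count = 12 + 24
    for r in result:
        result = result * value
    return cap

7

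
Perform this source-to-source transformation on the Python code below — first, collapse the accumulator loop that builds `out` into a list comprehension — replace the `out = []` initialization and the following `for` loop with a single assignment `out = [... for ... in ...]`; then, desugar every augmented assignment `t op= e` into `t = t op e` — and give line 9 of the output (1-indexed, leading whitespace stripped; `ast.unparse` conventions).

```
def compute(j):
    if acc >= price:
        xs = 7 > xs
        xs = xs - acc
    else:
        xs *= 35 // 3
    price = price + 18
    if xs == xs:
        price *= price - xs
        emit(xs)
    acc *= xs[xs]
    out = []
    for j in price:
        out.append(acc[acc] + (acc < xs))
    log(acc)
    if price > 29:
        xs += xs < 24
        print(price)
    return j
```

Transformed code:
def compute(j):
    if acc >= price:
        xs = 7 > xs
        xs = xs - acc
    else:
        xs = xs * (35 // 3)
    price = price + 18
    if xs == xs:
        price = price * (price - xs)
        emit(xs)
    acc = acc * xs[xs]
    out = [acc[acc] + (acc < xs) for j in price]
    log(acc)
    if price > 29:
        xs = xs + (xs < 24)
        print(price)
    return j

price = price * (price - xs)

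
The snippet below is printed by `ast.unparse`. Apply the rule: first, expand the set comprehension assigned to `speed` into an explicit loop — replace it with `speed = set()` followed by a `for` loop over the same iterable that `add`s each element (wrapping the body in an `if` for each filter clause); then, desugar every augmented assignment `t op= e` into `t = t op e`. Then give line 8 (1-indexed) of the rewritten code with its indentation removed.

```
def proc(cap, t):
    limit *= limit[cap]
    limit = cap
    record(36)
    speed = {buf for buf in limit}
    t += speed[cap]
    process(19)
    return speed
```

Transformed code:
def proc(cap, t):
    limit = limit * limit[cap]
    limit = cap
    record(36)
    speed = set()
    for buf in limit:
        speed.add(buf)
    t = t + speed[cap]
    process(19)
    return speed

t = t + speed[cap]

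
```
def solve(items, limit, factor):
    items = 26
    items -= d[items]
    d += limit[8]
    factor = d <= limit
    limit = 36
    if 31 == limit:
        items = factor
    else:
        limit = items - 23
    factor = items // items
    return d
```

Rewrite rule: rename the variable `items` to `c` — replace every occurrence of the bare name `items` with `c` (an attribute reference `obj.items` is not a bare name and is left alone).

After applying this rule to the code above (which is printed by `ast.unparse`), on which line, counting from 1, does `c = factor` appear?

8

Transformed code:
def solve(c, limit, factor):
    c = 26
    c -= d[c]
    d += limit[8]
    factor = d <= limit
    limit = 36
    if 31 == limit:
        c = factor
    else:
        limit = c - 23
    factor = c // c
    return d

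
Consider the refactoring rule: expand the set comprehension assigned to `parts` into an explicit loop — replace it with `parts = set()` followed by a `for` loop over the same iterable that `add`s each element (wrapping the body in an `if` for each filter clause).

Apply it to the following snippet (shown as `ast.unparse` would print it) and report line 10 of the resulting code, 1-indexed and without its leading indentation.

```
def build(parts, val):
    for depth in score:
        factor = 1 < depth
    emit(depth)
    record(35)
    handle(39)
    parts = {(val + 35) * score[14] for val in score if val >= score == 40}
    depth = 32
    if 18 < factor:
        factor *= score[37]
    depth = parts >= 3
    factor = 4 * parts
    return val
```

Transformed code:
def build(parts, val):
    for depth in score:
        factor = 1 < depth
    emit(depth)
    record(35)
    handle(39)
    parts = set()
    for val in score:
        if val >= score == 40:
            parts.add((val + 35) * score[14])
    depth = 32
    if 18 < factor:
        factor *= score[37]
    depth = parts >= 3
    factor = 4 * parts
    return val

parts.add((val + 35) * score[14])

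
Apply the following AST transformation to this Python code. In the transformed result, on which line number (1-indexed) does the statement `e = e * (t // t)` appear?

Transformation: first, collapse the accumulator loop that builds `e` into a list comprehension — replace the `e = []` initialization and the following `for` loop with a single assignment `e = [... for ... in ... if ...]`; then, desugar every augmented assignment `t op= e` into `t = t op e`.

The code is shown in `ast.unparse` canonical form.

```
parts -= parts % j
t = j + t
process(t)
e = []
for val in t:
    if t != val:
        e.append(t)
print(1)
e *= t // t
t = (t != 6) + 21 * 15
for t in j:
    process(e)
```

Transformed code:
parts = parts - parts % j
t = j + t
process(t)
e = [t for val in t if t != val]
print(1)
e = e * (t // t)
t = (t != 6) + 21 * 15
for t in j:
    process(e)

6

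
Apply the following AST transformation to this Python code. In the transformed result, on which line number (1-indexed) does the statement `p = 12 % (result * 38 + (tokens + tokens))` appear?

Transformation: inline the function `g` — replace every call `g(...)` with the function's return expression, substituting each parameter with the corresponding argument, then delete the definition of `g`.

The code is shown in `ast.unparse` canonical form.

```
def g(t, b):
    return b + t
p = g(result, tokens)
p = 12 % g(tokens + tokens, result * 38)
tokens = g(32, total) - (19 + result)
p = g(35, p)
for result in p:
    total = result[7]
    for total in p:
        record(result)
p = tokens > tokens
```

Transformed code:
p = tokens + result
p = 12 % (result * 38 + (tokens + tokens))
tokens = total + 32 - (19 + result)
p = p + 35
for result in p:
    total = result[7]
    for total in p:
        record(result)
p = tokens > tokens

2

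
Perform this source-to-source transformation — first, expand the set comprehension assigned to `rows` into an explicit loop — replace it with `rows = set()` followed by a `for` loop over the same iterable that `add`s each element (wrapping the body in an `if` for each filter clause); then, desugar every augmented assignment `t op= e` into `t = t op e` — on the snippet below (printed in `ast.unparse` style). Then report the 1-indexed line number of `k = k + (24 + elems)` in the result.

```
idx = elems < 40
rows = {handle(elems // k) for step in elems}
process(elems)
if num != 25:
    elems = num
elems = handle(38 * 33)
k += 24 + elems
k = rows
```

9

Transformed code:
idx = elems < 40
rows = set()
for step in elems:
    rows.add(handle(elems // k))
process(elems)
if num != 25:
    elems = num
elems = handle(38 * 33)
k = k + (24 + elems)
k = rows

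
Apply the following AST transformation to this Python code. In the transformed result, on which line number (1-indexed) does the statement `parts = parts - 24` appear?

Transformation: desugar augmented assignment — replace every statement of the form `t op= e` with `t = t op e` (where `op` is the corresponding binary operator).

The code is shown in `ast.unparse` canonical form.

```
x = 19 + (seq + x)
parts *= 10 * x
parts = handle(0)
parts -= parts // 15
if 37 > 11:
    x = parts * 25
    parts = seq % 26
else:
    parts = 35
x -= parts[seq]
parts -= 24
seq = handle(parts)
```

Transformed code:
x = 19 + (seq + x)
parts = parts * (10 * x)
parts = handle(0)
parts = parts - parts // 15
if 37 > 11:
    x = parts * 25
    parts = seq % 26
else:
    parts = 35
x = x - parts[seq]
parts = parts - 24
seq = handle(parts)

11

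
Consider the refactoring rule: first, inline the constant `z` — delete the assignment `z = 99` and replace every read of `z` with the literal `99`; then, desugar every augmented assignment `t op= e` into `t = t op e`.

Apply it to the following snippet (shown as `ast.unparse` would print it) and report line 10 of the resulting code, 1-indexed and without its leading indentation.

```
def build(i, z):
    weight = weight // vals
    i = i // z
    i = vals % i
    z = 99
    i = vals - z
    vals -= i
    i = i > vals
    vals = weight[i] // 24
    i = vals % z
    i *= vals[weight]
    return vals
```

Transformed code:
def build(i, z):
    weight = weight // vals
    i = i // 99
    i = vals % i
    i = vals - 99
    vals = vals - i
    i = i > vals
    vals = weight[i] // 24
    i = vals % 99
    i = i * vals[weight]
    return vals

i = i * vals[weight]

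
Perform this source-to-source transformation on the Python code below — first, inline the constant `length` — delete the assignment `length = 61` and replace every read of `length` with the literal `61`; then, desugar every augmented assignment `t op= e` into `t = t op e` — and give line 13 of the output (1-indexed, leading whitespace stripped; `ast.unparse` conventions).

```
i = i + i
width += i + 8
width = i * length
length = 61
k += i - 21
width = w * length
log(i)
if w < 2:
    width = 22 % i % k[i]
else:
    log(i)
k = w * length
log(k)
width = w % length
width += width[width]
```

width = w % 61

Transformed code:
i = i + i
width = width + (i + 8)
width = i * 61
k = k + (i - 21)
width = w * 61
log(i)
if w < 2:
    width = 22 % i % k[i]
else:
    log(i)
k = w * 61
log(k)
width = w % 61
width = width + width[width]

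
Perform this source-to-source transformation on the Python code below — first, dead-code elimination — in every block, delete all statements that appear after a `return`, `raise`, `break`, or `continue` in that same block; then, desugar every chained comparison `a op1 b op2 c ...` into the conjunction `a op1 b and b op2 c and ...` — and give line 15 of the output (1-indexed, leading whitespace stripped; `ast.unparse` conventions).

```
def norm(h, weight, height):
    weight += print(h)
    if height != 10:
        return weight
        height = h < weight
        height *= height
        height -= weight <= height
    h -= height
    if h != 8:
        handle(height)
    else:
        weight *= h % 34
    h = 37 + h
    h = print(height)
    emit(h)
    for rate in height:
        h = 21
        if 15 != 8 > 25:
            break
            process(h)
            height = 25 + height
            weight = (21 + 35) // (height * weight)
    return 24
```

if 15 != 8 and 8 > 25:

Transformed code:
def norm(h, weight, height):
    weight += print(h)
    if height != 10:
        return weight
    h -= height
    if h != 8:
        handle(height)
    else:
        weight *= h % 34
    h = 37 + h
    h = print(height)
    emit(h)
    for rate in height:
        h = 21
        if 15 != 8 and 8 > 25:
            break
    return 24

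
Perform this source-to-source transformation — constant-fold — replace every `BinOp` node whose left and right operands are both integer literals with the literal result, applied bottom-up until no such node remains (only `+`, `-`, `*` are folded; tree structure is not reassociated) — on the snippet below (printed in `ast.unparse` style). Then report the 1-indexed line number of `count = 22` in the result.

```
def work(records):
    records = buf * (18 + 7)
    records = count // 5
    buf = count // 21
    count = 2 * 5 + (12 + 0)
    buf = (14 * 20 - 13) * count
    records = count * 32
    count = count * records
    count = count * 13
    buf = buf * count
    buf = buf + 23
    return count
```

Transformed code:
def work(records):
    records = buf * 25
    records = count // 5
    buf = count // 21
    count = 22
    buf = 267 * count
    records = count * 32
    count = count * records
    count = count * 13
    buf = buf * count
    buf = buf + 23
    return count

5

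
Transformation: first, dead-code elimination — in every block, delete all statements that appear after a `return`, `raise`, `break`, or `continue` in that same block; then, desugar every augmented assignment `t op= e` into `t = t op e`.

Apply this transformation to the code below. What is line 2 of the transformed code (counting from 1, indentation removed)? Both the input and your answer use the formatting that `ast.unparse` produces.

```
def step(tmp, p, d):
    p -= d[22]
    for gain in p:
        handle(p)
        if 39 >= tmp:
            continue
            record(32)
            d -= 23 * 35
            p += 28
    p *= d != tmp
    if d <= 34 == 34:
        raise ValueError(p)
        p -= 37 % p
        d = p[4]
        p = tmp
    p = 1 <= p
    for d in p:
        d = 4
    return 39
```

p = p - d[22]

Transformed code:
def step(tmp, p, d):
    p = p - d[22]
    for gain in p:
        handle(p)
        if 39 >= tmp:
            continue
    p = p * (d != tmp)
    if d <= 34 == 34:
        raise ValueError(p)
    p = 1 <= p
    for d in p:
        d = 4
    return 39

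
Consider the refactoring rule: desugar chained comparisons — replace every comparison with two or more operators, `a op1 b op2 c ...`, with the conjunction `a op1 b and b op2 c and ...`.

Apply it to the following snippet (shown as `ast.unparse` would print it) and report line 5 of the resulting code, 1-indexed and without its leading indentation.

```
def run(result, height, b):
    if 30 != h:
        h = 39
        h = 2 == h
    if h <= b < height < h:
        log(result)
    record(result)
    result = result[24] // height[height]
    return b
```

Transformed code:
def run(result, height, b):
    if 30 != h:
        h = 39
        h = 2 == h
    if h <= b and b < height and (height < h):
        log(result)
    record(result)
    result = result[24] // height[height]
    return b

if h <= b and b < height and (height < h):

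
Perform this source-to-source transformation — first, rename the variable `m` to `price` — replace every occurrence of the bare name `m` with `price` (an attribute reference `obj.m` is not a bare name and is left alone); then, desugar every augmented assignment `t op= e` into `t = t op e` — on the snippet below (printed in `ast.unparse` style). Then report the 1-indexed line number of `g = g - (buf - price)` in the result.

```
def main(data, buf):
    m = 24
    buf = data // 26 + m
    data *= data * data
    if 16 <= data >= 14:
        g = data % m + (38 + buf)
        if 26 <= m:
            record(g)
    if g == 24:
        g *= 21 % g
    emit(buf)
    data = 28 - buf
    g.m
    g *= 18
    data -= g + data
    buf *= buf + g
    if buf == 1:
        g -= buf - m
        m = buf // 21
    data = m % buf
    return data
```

Transformed code:
def main(data, buf):
    price = 24
    buf = data // 26 + price
    data = data * (data * data)
    if 16 <= data >= 14:
        g = data % price + (38 + buf)
        if 26 <= price:
            record(g)
    if g == 24:
        g = g * (21 % g)
    emit(buf)
    data = 28 - buf
    g.m
    g = g * 18
    data = data - (g + data)
    buf = buf * (buf + g)
    if buf == 1:
        g = g - (buf - price)
        price = buf // 21
    data = price % buf
    return data

18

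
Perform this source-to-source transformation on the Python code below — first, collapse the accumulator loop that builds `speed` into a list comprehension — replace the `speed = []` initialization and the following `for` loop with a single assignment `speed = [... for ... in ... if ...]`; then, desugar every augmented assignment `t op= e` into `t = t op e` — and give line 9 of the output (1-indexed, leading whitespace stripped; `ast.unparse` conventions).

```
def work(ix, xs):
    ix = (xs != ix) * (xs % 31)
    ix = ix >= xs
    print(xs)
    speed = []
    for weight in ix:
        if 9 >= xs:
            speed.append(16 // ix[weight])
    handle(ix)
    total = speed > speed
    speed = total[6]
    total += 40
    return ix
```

total = total + 40

Transformed code:
def work(ix, xs):
    ix = (xs != ix) * (xs % 31)
    ix = ix >= xs
    print(xs)
    speed = [16 // ix[weight] for weight in ix if 9 >= xs]
    handle(ix)
    total = speed > speed
    speed = total[6]
    total = total + 40
    return ix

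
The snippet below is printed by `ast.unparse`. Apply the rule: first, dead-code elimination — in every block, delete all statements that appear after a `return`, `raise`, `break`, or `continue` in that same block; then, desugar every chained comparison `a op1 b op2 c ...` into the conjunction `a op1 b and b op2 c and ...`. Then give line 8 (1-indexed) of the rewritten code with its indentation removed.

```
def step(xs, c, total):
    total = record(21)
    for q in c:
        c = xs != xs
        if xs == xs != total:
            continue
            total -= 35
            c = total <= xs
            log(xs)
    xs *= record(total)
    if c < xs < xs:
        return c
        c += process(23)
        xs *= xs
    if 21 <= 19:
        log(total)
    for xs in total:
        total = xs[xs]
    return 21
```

Transformed code:
def step(xs, c, total):
    total = record(21)
    for q in c:
        c = xs != xs
        if xs == xs and xs != total:
            continue
    xs *= record(total)
    if c < xs and xs < xs:
        return c
    if 21 <= 19:
        log(total)
    for xs in total:
        total = xs[xs]
    return 21

if c < xs and xs < xs:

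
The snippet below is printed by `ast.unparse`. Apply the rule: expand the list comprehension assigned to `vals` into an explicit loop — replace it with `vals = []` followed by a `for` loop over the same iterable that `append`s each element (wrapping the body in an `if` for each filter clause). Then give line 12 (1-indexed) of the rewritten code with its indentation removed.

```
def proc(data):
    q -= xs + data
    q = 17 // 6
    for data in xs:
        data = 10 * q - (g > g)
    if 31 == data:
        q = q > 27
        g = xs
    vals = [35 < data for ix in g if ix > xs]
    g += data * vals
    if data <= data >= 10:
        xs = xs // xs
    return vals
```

Transformed code:
def proc(data):
    q -= xs + data
    q = 17 // 6
    for data in xs:
        data = 10 * q - (g > g)
    if 31 == data:
        q = q > 27
        g = xs
    vals = []
    for ix in g:
        if ix > xs:
            vals.append(35 < data)
    g += data * vals
    if data <= data >= 10:
        xs = xs // xs
    return vals

vals.append(35 < data)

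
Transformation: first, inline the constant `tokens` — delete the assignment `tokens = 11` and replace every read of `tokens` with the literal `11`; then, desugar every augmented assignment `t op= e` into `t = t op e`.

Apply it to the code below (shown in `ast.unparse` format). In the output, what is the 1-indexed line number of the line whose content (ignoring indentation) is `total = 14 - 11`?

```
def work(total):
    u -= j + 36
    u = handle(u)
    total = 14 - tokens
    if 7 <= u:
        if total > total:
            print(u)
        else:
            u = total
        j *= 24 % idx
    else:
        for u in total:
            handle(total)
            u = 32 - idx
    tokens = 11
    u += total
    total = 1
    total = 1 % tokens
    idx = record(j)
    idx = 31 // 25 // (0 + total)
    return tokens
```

4

Transformed code:
def work(total):
    u = u - (j + 36)
    u = handle(u)
    total = 14 - 11
    if 7 <= u:
        if total > total:
            print(u)
        else:
            u = total
        j = j * (24 % idx)
    else:
        for u in total:
            handle(total)
            u = 32 - idx
    u = u + total
    total = 1
    total = 1 % 11
    idx = record(j)
    idx = 31 // 25 // (0 + total)
    return 11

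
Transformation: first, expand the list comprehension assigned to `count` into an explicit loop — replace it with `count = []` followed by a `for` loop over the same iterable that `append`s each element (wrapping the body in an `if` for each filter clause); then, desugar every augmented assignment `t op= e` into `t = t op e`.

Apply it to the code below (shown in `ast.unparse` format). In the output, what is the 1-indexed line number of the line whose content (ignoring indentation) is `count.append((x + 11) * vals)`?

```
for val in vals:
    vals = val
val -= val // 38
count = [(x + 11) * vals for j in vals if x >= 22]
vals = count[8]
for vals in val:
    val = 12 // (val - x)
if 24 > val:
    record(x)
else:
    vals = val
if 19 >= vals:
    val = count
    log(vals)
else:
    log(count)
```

Transformed code:
for val in vals:
    vals = val
val = val - val // 38
count = []
for j in vals:
    if x >= 22:
        count.append((x + 11) * vals)
vals = count[8]
for vals in val:
    val = 12 // (val - x)
if 24 > val:
    record(x)
else:
    vals = val
if 19 >= vals:
    val = count
    log(vals)
else:
    log(count)

7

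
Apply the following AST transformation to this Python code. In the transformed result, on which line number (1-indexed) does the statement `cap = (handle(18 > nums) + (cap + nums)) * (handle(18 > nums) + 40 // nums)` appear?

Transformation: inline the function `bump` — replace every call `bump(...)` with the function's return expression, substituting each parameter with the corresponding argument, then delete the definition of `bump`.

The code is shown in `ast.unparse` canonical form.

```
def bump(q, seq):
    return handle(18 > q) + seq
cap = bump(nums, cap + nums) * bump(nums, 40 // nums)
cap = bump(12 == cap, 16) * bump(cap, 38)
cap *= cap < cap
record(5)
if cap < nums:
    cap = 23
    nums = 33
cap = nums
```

Transformed code:
cap = (handle(18 > nums) + (cap + nums)) * (handle(18 > nums) + 40 // nums)
cap = (handle(18 > (12 == cap)) + 16) * (handle(18 > cap) + 38)
cap *= cap < cap
record(5)
if cap < nums:
    cap = 23
    nums = 33
cap = nums

1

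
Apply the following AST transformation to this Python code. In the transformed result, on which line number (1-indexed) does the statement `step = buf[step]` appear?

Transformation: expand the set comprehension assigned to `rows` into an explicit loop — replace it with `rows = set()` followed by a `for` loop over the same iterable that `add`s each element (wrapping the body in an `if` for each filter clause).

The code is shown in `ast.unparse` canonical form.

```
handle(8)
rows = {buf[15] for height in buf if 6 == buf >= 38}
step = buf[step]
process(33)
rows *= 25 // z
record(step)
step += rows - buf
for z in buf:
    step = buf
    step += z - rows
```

6

Transformed code:
handle(8)
rows = set()
for height in buf:
    if 6 == buf >= 38:
        rows.add(buf[15])
step = buf[step]
process(33)
rows *= 25 // z
record(step)
step += rows - buf
for z in buf:
    step = buf
    step += z - rows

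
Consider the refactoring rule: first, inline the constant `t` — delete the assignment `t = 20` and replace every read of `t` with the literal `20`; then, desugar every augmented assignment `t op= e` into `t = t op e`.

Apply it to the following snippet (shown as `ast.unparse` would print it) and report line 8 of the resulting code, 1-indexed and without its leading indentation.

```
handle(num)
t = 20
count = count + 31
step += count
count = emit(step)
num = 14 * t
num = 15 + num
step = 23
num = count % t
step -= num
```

num = count % 20

Transformed code:
handle(num)
count = count + 31
step = step + count
count = emit(step)
num = 14 * 20
num = 15 + num
step = 23
num = count % 20
step = step - num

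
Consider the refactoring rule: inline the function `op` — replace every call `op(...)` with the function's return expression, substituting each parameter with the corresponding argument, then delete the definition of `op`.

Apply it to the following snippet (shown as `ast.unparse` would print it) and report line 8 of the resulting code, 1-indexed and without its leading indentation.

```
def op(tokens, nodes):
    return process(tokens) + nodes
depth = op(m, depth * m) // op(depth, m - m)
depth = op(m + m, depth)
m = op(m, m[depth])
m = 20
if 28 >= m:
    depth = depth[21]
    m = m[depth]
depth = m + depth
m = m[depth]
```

Transformed code:
depth = (process(m) + depth * m) // (process(depth) + (m - m))
depth = process(m + m) + depth
m = process(m) + m[depth]
m = 20
if 28 >= m:
    depth = depth[21]
    m = m[depth]
depth = m + depth
m = m[depth]

depth = m + depth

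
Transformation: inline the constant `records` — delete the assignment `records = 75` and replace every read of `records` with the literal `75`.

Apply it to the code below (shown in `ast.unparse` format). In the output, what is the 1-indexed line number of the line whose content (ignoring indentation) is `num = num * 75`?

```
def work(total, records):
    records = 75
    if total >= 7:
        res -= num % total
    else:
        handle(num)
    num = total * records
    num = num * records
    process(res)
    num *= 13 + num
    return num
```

Transformed code:
def work(total, records):
    if total >= 7:
        res -= num % total
    else:
        handle(num)
    num = total * 75
    num = num * 75
    process(res)
    num *= 13 + num
    return num

7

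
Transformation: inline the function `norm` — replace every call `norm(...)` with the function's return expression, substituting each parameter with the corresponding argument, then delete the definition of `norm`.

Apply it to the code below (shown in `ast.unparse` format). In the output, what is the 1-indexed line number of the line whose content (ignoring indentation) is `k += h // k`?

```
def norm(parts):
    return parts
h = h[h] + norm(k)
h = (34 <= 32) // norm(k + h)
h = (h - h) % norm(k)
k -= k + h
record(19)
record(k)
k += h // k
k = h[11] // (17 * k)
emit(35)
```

Transformed code:
h = h[h] + k
h = (34 <= 32) // (k + h)
h = (h - h) % k
k -= k + h
record(19)
record(k)
k += h // k
k = h[11] // (17 * k)
emit(35)

7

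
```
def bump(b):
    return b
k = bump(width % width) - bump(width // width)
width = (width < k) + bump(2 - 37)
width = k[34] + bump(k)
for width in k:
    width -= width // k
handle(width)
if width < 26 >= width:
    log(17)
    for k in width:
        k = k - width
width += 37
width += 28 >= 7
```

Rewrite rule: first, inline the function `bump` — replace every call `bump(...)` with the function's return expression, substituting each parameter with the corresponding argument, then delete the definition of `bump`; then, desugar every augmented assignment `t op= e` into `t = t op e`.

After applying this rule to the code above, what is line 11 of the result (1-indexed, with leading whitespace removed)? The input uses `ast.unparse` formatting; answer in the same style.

Transformed code:
k = width % width - width // width
width = (width < k) + (2 - 37)
width = k[34] + k
for width in k:
    width = width - width // k
handle(width)
if width < 26 >= width:
    log(17)
    for k in width:
        k = k - width
width = width + 37
width = width + (28 >= 7)

width = width + 37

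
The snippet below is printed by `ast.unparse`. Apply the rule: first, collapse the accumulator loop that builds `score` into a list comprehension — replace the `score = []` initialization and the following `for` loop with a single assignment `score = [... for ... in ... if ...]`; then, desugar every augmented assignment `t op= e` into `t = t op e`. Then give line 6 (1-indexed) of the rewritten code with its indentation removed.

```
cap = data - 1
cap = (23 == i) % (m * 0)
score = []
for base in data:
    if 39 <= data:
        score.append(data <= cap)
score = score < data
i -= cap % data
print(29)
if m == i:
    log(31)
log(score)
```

print(29)

Transformed code:
cap = data - 1
cap = (23 == i) % (m * 0)
score = [data <= cap for base in data if 39 <= data]
score = score < data
i = i - cap % data
print(29)
if m == i:
    log(31)
log(score)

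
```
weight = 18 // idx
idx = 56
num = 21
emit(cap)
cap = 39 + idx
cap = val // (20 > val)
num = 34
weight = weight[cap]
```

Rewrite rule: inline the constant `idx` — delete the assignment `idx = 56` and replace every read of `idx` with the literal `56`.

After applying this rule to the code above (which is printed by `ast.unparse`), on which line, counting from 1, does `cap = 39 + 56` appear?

Transformed code:
weight = 18 // 56
num = 21
emit(cap)
cap = 39 + 56
cap = val // (20 > val)
num = 34
weight = weight[cap]

4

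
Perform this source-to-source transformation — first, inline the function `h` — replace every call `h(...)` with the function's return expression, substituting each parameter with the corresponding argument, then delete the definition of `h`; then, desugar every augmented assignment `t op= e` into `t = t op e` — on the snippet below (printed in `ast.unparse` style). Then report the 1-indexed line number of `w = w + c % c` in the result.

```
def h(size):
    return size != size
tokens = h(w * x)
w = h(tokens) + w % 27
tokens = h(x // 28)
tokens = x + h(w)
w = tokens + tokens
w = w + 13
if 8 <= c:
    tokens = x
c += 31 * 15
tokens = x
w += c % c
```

Transformed code:
tokens = w * x != w * x
w = (tokens != tokens) + w % 27
tokens = x // 28 != x // 28
tokens = x + (w != w)
w = tokens + tokens
w = w + 13
if 8 <= c:
    tokens = x
c = c + 31 * 15
tokens = x
w = w + c % c

11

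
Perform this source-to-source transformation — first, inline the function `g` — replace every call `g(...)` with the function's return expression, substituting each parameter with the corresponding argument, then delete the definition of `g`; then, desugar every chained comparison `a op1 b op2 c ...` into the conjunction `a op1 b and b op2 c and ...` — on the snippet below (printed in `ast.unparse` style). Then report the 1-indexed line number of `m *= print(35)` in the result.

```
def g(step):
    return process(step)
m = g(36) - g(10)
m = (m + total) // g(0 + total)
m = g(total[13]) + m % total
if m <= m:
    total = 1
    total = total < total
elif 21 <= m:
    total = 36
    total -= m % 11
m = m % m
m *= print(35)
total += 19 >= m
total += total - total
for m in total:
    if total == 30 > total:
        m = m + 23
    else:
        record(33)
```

Transformed code:
m = process(36) - process(10)
m = (m + total) // process(0 + total)
m = process(total[13]) + m % total
if m <= m:
    total = 1
    total = total < total
elif 21 <= m:
    total = 36
    total -= m % 11
m = m % m
m *= print(35)
total += 19 >= m
total += total - total
for m in total:
    if total == 30 and 30 > total:
        m = m + 23
    else:
        record(33)

11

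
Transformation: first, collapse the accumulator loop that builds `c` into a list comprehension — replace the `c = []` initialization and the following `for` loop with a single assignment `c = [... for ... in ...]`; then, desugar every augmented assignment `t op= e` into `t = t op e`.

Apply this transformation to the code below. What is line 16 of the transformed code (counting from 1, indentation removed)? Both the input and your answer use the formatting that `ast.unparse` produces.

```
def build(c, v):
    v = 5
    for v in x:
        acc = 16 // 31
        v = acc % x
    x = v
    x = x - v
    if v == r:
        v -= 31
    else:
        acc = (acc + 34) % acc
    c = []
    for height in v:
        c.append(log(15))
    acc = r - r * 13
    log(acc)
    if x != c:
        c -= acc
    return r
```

Transformed code:
def build(c, v):
    v = 5
    for v in x:
        acc = 16 // 31
        v = acc % x
    x = v
    x = x - v
    if v == r:
        v = v - 31
    else:
        acc = (acc + 34) % acc
    c = [log(15) for height in v]
    acc = r - r * 13
    log(acc)
    if x != c:
        c = c - acc
    return r

c = c - acc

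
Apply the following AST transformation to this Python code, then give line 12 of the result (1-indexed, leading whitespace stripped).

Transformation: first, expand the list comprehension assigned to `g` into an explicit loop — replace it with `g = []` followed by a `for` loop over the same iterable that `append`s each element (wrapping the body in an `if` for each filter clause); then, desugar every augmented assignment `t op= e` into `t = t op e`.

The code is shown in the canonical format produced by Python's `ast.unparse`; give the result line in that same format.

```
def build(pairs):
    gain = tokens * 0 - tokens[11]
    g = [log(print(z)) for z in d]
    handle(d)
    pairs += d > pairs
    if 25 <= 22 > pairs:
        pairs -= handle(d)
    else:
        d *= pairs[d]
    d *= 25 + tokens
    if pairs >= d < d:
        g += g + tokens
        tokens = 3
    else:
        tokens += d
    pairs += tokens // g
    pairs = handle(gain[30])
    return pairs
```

Transformed code:
def build(pairs):
    gain = tokens * 0 - tokens[11]
    g = []
    for z in d:
        g.append(log(print(z)))
    handle(d)
    pairs = pairs + (d > pairs)
    if 25 <= 22 > pairs:
        pairs = pairs - handle(d)
    else:
        d = d * pairs[d]
    d = d * (25 + tokens)
    if pairs >= d < d:
        g = g + (g + tokens)
        tokens = 3
    else:
        tokens = tokens + d
    pairs = pairs + tokens // g
    pairs = handle(gain[30])
    return pairs

d = d * (25 + tokens)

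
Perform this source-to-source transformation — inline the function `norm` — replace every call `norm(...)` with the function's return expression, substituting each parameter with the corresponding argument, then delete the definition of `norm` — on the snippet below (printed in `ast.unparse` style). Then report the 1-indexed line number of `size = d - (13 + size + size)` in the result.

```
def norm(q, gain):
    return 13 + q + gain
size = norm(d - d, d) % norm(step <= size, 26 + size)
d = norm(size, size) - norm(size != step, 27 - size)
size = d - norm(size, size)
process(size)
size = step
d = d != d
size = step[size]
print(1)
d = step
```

3

Transformed code:
size = (13 + (d - d) + d) % (13 + (step <= size) + (26 + size))
d = 13 + size + size - (13 + (size != step) + (27 - size))
size = d - (13 + size + size)
process(size)
size = step
d = d != d
size = step[size]
print(1)
d = step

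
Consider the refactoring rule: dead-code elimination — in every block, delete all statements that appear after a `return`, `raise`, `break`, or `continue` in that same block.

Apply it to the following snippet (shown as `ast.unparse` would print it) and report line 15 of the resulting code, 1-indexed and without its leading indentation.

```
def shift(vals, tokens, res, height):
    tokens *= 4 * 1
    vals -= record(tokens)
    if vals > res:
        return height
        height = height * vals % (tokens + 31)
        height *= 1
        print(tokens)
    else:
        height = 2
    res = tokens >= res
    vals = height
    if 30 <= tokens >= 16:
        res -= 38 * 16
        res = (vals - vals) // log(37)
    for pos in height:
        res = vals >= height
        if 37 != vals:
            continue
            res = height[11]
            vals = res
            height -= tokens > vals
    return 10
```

Transformed code:
def shift(vals, tokens, res, height):
    tokens *= 4 * 1
    vals -= record(tokens)
    if vals > res:
        return height
    else:
        height = 2
    res = tokens >= res
    vals = height
    if 30 <= tokens >= 16:
        res -= 38 * 16
        res = (vals - vals) // log(37)
    for pos in height:
        res = vals >= height
        if 37 != vals:
            continue
    return 10

if 37 != vals:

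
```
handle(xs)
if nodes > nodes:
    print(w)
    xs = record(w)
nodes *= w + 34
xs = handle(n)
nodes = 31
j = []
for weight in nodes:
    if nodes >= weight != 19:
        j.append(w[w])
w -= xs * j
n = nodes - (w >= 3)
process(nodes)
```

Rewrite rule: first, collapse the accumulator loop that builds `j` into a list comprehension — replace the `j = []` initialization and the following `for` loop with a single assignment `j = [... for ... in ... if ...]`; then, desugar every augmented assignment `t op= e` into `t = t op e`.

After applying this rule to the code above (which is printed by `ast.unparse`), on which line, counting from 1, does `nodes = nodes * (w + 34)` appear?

Transformed code:
handle(xs)
if nodes > nodes:
    print(w)
    xs = record(w)
nodes = nodes * (w + 34)
xs = handle(n)
nodes = 31
j = [w[w] for weight in nodes if nodes >= weight != 19]
w = w - xs * j
n = nodes - (w >= 3)
process(nodes)

5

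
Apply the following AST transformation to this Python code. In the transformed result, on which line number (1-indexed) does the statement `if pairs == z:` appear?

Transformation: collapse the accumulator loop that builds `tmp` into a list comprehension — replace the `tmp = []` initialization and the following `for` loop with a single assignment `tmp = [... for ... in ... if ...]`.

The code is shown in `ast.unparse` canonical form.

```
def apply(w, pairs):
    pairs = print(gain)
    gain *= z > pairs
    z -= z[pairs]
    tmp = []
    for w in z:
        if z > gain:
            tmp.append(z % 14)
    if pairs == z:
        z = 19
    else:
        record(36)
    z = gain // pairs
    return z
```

6

Transformed code:
def apply(w, pairs):
    pairs = print(gain)
    gain *= z > pairs
    z -= z[pairs]
    tmp = [z % 14 for w in z if z > gain]
    if pairs == z:
        z = 19
    else:
        record(36)
    z = gain // pairs
    return z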